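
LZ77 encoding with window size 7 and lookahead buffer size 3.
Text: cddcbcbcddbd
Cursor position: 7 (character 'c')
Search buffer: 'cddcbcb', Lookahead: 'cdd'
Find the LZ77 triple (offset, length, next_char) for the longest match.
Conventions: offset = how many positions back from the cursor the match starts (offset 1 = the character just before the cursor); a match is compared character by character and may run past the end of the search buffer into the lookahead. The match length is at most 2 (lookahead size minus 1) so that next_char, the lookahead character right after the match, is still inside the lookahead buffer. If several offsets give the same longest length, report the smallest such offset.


Try each offset into the search buffer:
  offset=1 (pos 6, char 'b'): match length 0
  offset=2 (pos 5, char 'c'): match length 1
  offset=3 (pos 4, char 'b'): match length 0
  offset=4 (pos 3, char 'c'): match length 1
  offset=5 (pos 2, char 'd'): match length 0
  offset=6 (pos 1, char 'd'): match length 0
  offset=7 (pos 0, char 'c'): match length 2
Longest match has length 2 at offset 7.
next_char = character at position 7 + 2 = 9 -> 'd'

Best match: offset=7, length=2 (matching 'cd' starting at position 0)
LZ77 triple: (7, 2, 'd')


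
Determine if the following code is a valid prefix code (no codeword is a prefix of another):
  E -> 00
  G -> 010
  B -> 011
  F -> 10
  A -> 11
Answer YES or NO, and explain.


Checking each pair (does one codeword prefix another?):
  E='00' vs G='010': no prefix
  E='00' vs B='011': no prefix
  E='00' vs F='10': no prefix
  E='00' vs A='11': no prefix
  G='010' vs E='00': no prefix
  G='010' vs B='011': no prefix
  G='010' vs F='10': no prefix
  G='010' vs A='11': no prefix
  B='011' vs E='00': no prefix
  B='011' vs G='010': no prefix
  B='011' vs F='10': no prefix
  B='011' vs A='11': no prefix
  F='10' vs E='00': no prefix
  F='10' vs G='010': no prefix
  F='10' vs B='011': no prefix
  F='10' vs A='11': no prefix
  A='11' vs E='00': no prefix
  A='11' vs G='010': no prefix
  A='11' vs B='011': no prefix
  A='11' vs F='10': no prefix
No violation found over all pairs.

YES -- this is a valid prefix code. No codeword is a prefix of any other codeword.


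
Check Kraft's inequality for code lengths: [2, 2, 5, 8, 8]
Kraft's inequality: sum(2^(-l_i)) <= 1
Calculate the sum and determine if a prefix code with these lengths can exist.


Sum = 2^(-2) + 2^(-2) + 2^(-5) + 2^(-8) + 2^(-8)
    = 0.25 + 0.25 + 0.03125 + 0.00390625 + 0.00390625
    = 138/256 = 0.5390625
Since 0.5390625 <= 1, Kraft's inequality IS satisfied.
A prefix code with these lengths CAN exist.

Kraft sum = 0.5390625. Satisfied.


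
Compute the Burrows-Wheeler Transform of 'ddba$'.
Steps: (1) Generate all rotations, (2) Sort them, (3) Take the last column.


Rotations (sorted):
  0: $ddba -> last char: a
  1: a$ddb -> last char: b
  2: ba$dd -> last char: d
  3: dba$d -> last char: d
  4: ddba$ -> last char: $


BWT = abdd$


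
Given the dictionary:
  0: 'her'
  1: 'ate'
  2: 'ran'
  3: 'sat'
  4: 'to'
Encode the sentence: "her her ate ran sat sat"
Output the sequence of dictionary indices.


Look up each word in the dictionary:
  'her' -> 0
  'her' -> 0
  'ate' -> 1
  'ran' -> 2
  'sat' -> 3
  'sat' -> 3

Encoded: [0, 0, 1, 2, 3, 3]


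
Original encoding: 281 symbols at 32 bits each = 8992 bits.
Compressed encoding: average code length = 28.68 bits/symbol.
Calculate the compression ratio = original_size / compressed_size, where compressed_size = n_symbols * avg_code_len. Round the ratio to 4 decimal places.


original_size = n_symbols * orig_bits = 281 * 32 = 8992 bits
compressed_size = n_symbols * avg_code_len = 281 * 28.68 = 8059.08 bits
ratio = original_size / compressed_size = 8992 / 8059.08 = 1.1158

Compression ratio = 1.1158


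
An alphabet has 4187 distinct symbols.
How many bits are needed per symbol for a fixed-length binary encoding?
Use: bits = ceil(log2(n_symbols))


log2(4187) = 12.0317
Bracket: 2^12 = 4096 < 4187 <= 2^13 = 8192
So ceil(log2(4187)) = 13

bits = ceil(log2(4187)) = ceil(12.0317) = 13 bits


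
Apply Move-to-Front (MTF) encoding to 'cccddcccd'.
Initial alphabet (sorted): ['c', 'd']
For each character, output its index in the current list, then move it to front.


MTF encoding:
'c': index 0 in ['c', 'd'] -> ['c', 'd']
'c': index 0 in ['c', 'd'] -> ['c', 'd']
'c': index 0 in ['c', 'd'] -> ['c', 'd']
'd': index 1 in ['c', 'd'] -> ['d', 'c']
'd': index 0 in ['d', 'c'] -> ['d', 'c']
'c': index 1 in ['d', 'c'] -> ['c', 'd']
'c': index 0 in ['c', 'd'] -> ['c', 'd']
'c': index 0 in ['c', 'd'] -> ['c', 'd']
'd': index 1 in ['c', 'd'] -> ['d', 'c']


Output: [0, 0, 0, 1, 0, 1, 0, 0, 1]


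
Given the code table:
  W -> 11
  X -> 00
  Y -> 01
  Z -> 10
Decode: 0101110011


Decoding:
01 -> Y
01 -> Y
11 -> W
00 -> X
11 -> W


Result: YYWXW


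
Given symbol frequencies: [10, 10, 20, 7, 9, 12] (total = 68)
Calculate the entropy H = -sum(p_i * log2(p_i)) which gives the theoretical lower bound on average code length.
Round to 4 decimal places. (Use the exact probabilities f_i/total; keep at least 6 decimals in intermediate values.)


Per-symbol terms -p_i * log2(p_i) with p_i = f_i/68:
  p = 10/68 = 0.147059: log2(p) = -2.765535, -p*log2(p) = 0.406696
  p = 10/68 = 0.147059: log2(p) = -2.765535, -p*log2(p) = 0.406696
  p = 20/68 = 0.294118: log2(p) = -1.765535, -p*log2(p) = 0.519275
  p = 7/68 = 0.102941: log2(p) = -3.280108, -p*log2(p) = 0.337658
  p = 9/68 = 0.132353: log2(p) = -2.917538, -p*log2(p) = 0.386145
  p = 12/68 = 0.176471: log2(p) = -2.502500, -p*log2(p) = 0.441618
H = 0.406696 + 0.406696 + 0.519275 + 0.337658 + 0.386145 + 0.441618 = 2.498088

H = 2.4981 bits/symbol


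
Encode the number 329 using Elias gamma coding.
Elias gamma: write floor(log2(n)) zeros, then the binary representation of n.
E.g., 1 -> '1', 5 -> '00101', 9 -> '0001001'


num_bits = floor(log2(329)) + 1 = 9
leading_zeros = num_bits - 1 = 8
binary(329) = 101001001

Elias gamma(329) = '00000000' + '101001001' = 00000000101001001 (17 bits)


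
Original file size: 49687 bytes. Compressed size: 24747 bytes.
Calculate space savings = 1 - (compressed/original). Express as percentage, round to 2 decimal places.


ratio = compressed/original = 24747/49687 = 0.498058
savings = 1 - ratio = 1 - 0.498058 = 0.501942
as a percentage: 0.501942 * 100 = 50.19%

Space savings = 1 - 24747/49687 = 50.19%


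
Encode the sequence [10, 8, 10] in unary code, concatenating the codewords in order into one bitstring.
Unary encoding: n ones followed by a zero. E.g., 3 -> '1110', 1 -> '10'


Encode each number as n ones followed by a terminating 0:
  10 -> 11111111110 (11 bits)
  8 -> 111111110 (9 bits)
  10 -> 11111111110 (11 bits)
Total length = 11 + 9 + 11 = 31 bits.

Unary([10, 8, 10]) = 1111111111011111111011111111110 (31 bits)


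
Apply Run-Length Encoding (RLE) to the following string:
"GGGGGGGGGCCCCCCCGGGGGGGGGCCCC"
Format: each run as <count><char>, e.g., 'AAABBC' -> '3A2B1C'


Scanning runs left to right:
  i=0: run of 'G' x 9 -> '9G'
  i=9: run of 'C' x 7 -> '7C'
  i=16: run of 'G' x 9 -> '9G'
  i=25: run of 'C' x 4 -> '4C'

RLE = 9G7C9G4C


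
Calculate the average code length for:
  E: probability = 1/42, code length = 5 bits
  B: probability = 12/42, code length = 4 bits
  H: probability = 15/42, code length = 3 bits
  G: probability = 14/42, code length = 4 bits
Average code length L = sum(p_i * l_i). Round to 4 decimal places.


Weighted contributions p_i * l_i:
  E: (1/42) * 5 = 5/42
  B: (12/42) * 4 = 48/42
  H: (15/42) * 3 = 45/42
  G: (14/42) * 4 = 56/42
Sum = (5 + 48 + 45 + 56)/42 = 154/42

L = 154/42 = 3.6667 bits/symbol


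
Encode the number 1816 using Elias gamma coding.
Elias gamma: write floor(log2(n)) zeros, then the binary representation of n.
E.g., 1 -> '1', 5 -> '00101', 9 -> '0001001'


num_bits = floor(log2(1816)) + 1 = 11
leading_zeros = num_bits - 1 = 10
binary(1816) = 11100011000

Elias gamma(1816) = '0000000000' + '11100011000' = 000000000011100011000 (21 bits)


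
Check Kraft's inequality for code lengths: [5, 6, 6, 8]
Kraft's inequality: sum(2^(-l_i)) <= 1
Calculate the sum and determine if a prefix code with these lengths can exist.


Sum = 2^(-5) + 2^(-6) + 2^(-6) + 2^(-8)
    = 0.03125 + 0.015625 + 0.015625 + 0.00390625
    = 17/256 = 0.06640625
Since 0.06640625 <= 1, Kraft's inequality IS satisfied.
A prefix code with these lengths CAN exist.

Kraft sum = 0.06640625. Satisfied.


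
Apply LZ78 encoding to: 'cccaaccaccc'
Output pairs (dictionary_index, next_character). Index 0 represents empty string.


LZ78 encoding steps:
Dictionary: {0: ''}
Step 1: w='' (idx 0), next='c' -> output (0, 'c'), add 'c' as idx 1
Step 2: w='c' (idx 1), next='c' -> output (1, 'c'), add 'cc' as idx 2
Step 3: w='' (idx 0), next='a' -> output (0, 'a'), add 'a' as idx 3
Step 4: w='a' (idx 3), next='c' -> output (3, 'c'), add 'ac' as idx 4
Step 5: w='c' (idx 1), next='a' -> output (1, 'a'), add 'ca' as idx 5
Step 6: w='cc' (idx 2), next='c' -> output (2, 'c'), add 'ccc' as idx 6


Encoded: [(0, 'c'), (1, 'c'), (0, 'a'), (3, 'c'), (1, 'a'), (2, 'c')]


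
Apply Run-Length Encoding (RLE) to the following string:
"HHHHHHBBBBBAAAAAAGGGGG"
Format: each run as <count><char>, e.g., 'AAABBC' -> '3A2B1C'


Scanning runs left to right:
  i=0: run of 'H' x 6 -> '6H'
  i=6: run of 'B' x 5 -> '5B'
  i=11: run of 'A' x 6 -> '6A'
  i=17: run of 'G' x 5 -> '5G'

RLE = 6H5B6A5G


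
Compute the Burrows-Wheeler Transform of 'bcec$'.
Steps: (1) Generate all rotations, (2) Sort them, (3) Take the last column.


Rotations (sorted):
  0: $bcec -> last char: c
  1: bcec$ -> last char: $
  2: c$bce -> last char: e
  3: cec$b -> last char: b
  4: ec$bc -> last char: c


BWT = c$ebc


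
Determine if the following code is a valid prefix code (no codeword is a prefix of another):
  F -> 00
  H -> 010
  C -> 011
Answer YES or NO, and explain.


Checking each pair (does one codeword prefix another?):
  F='00' vs H='010': no prefix
  F='00' vs C='011': no prefix
  H='010' vs F='00': no prefix
  H='010' vs C='011': no prefix
  C='011' vs F='00': no prefix
  C='011' vs H='010': no prefix
No violation found over all pairs.

YES -- this is a valid prefix code. No codeword is a prefix of any other codeword.


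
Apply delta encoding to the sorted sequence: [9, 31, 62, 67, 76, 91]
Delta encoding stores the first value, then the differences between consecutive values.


First value: 9
Deltas:
  31 - 9 = 22
  62 - 31 = 31
  67 - 62 = 5
  76 - 67 = 9
  91 - 76 = 15


Delta encoded: [9, 22, 31, 5, 9, 15]


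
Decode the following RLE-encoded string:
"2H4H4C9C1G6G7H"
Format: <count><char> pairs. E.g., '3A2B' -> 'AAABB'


Expanding each <count><char> pair:
  2H -> 'HH'
  4H -> 'HHHH'
  4C -> 'CCCC'
  9C -> 'CCCCCCCCC'
  1G -> 'G'
  6G -> 'GGGGGG'
  7H -> 'HHHHHHH'

Decoded = HHHHHHCCCCCCCCCCCCCGGGGGGGHHHHHHH


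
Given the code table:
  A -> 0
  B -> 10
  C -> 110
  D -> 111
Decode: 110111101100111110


Decoding:
110 -> C
111 -> D
10 -> B
110 -> C
0 -> A
111 -> D
110 -> C


Result: CDBCADC


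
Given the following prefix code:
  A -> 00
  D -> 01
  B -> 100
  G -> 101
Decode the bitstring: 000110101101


Decoding step by step:
Bits 00 -> A
Bits 01 -> D
Bits 101 -> G
Bits 01 -> D
Bits 101 -> G


Decoded message: ADGDG


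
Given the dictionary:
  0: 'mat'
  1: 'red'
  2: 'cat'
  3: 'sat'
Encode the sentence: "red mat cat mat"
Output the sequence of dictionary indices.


Look up each word in the dictionary:
  'red' -> 1
  'mat' -> 0
  'cat' -> 2
  'mat' -> 0

Encoded: [1, 0, 2, 0]


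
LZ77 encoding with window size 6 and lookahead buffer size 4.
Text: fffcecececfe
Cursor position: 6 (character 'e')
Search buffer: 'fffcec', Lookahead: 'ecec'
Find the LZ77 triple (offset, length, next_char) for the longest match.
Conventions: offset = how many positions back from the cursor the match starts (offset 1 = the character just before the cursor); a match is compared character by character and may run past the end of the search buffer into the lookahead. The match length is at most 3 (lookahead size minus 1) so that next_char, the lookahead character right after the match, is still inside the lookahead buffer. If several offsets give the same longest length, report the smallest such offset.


Try each offset into the search buffer:
  offset=1 (pos 5, char 'c'): match length 0
  offset=2 (pos 4, char 'e'): match length 3
  offset=3 (pos 3, char 'c'): match length 0
  offset=4 (pos 2, char 'f'): match length 0
  offset=5 (pos 1, char 'f'): match length 0
  offset=6 (pos 0, char 'f'): match length 0
Longest match has length 3 at offset 2.
next_char = character at position 6 + 3 = 9 -> 'c'

Best match: offset=2, length=3 (matching 'ece' starting at position 4)
LZ77 triple: (2, 3, 'c')


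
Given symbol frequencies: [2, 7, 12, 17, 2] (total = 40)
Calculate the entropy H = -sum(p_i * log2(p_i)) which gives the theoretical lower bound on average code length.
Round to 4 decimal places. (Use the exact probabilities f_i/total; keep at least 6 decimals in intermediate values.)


Per-symbol terms -p_i * log2(p_i) with p_i = f_i/40:
  p = 2/40 = 0.050000: log2(p) = -4.321928, -p*log2(p) = 0.216096
  p = 7/40 = 0.175000: log2(p) = -2.514573, -p*log2(p) = 0.440050
  p = 12/40 = 0.300000: log2(p) = -1.736966, -p*log2(p) = 0.521090
  p = 17/40 = 0.425000: log2(p) = -1.234465, -p*log2(p) = 0.524648
  p = 2/40 = 0.050000: log2(p) = -4.321928, -p*log2(p) = 0.216096
H = 0.216096 + 0.440050 + 0.521090 + 0.524648 + 0.216096 = 1.917980

H = 1.918 bits/symbol


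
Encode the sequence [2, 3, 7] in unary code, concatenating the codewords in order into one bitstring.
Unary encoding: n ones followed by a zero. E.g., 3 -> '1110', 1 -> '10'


Encode each number as n ones followed by a terminating 0:
  2 -> 110 (3 bits)
  3 -> 1110 (4 bits)
  7 -> 11111110 (8 bits)
Total length = 3 + 4 + 8 = 15 bits.

Unary([2, 3, 7]) = 110111011111110 (15 bits)


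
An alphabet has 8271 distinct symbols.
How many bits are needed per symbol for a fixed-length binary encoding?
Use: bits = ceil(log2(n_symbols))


log2(8271) = 13.0138
Bracket: 2^13 = 8192 < 8271 <= 2^14 = 16384
So ceil(log2(8271)) = 14

bits = ceil(log2(8271)) = ceil(13.0138) = 14 bits


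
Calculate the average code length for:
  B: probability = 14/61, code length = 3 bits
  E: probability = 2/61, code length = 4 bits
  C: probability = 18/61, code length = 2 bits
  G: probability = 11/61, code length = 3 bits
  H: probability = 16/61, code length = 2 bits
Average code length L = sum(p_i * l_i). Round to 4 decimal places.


Weighted contributions p_i * l_i:
  B: (14/61) * 3 = 42/61
  E: (2/61) * 4 = 8/61
  C: (18/61) * 2 = 36/61
  G: (11/61) * 3 = 33/61
  H: (16/61) * 2 = 32/61
Sum = (42 + 8 + 36 + 33 + 32)/61 = 151/61

L = 151/61 = 2.4754 bits/symbol


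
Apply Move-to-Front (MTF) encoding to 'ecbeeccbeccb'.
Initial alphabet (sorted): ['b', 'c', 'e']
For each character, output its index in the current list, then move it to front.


MTF encoding:
'e': index 2 in ['b', 'c', 'e'] -> ['e', 'b', 'c']
'c': index 2 in ['e', 'b', 'c'] -> ['c', 'e', 'b']
'b': index 2 in ['c', 'e', 'b'] -> ['b', 'c', 'e']
'e': index 2 in ['b', 'c', 'e'] -> ['e', 'b', 'c']
'e': index 0 in ['e', 'b', 'c'] -> ['e', 'b', 'c']
'c': index 2 in ['e', 'b', 'c'] -> ['c', 'e', 'b']
'c': index 0 in ['c', 'e', 'b'] -> ['c', 'e', 'b']
'b': index 2 in ['c', 'e', 'b'] -> ['b', 'c', 'e']
'e': index 2 in ['b', 'c', 'e'] -> ['e', 'b', 'c']
'c': index 2 in ['e', 'b', 'c'] -> ['c', 'e', 'b']
'c': index 0 in ['c', 'e', 'b'] -> ['c', 'e', 'b']
'b': index 2 in ['c', 'e', 'b'] -> ['b', 'c', 'e']


Output: [2, 2, 2, 2, 0, 2, 0, 2, 2, 2, 0, 2]


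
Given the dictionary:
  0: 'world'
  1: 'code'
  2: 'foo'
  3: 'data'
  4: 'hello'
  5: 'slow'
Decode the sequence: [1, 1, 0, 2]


Look up each index in the dictionary:
  1 -> 'code'
  1 -> 'code'
  0 -> 'world'
  2 -> 'foo'

Decoded: "code code world foo"


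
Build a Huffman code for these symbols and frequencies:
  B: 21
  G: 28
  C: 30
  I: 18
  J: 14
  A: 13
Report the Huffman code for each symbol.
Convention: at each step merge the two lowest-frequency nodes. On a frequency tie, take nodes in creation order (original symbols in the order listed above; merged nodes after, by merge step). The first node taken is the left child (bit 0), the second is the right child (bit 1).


Huffman tree construction:
Step 1: Merge A(13) + J(14) = 27
Step 2: Merge I(18) + B(21) = 39
Step 3: Merge (A+J)(27) + G(28) = 55
Step 4: Merge C(30) + (I+B)(39) = 69
Step 5: Merge ((A+J)+G)(55) + (C+(I+B))(69) = 124
Read each symbol's code off the tree from the root (left child = 0, right child = 1).

Codes:
  B: 111 (length 3)
  G: 01 (length 2)
  C: 10 (length 2)
  I: 110 (length 3)
  J: 001 (length 3)
  A: 000 (length 3)
Average code length: 314/124 = 2.5323 bits/symbol


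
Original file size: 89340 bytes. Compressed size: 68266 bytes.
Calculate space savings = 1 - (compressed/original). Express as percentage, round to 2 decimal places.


ratio = compressed/original = 68266/89340 = 0.764115
savings = 1 - ratio = 1 - 0.764115 = 0.235885
as a percentage: 0.235885 * 100 = 23.59%

Space savings = 1 - 68266/89340 = 23.59%


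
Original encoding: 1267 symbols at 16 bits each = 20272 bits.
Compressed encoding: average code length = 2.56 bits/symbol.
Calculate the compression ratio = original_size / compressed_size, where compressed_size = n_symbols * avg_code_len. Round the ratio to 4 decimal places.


original_size = n_symbols * orig_bits = 1267 * 16 = 20272 bits
compressed_size = n_symbols * avg_code_len = 1267 * 2.56 = 3243.52 bits
ratio = original_size / compressed_size = 20272 / 3243.52 = 6.25

Compression ratio = 6.25


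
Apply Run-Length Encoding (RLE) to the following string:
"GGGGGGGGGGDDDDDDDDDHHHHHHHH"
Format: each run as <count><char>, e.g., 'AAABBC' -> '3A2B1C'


Scanning runs left to right:
  i=0: run of 'G' x 10 -> '10G'
  i=10: run of 'D' x 9 -> '9D'
  i=19: run of 'H' x 8 -> '8H'

RLE = 10G9D8H


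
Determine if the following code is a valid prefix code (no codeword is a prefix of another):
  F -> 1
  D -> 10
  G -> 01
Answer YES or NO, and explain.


Checking each pair (does one codeword prefix another?):
  F='1' vs D='10': prefix -- VIOLATION

NO -- this is NOT a valid prefix code. F (1) is a prefix of D (10).


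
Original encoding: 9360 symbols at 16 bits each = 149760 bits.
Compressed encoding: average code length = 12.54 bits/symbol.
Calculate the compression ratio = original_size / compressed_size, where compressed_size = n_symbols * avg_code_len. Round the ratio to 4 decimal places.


original_size = n_symbols * orig_bits = 9360 * 16 = 149760 bits
compressed_size = n_symbols * avg_code_len = 9360 * 12.54 = 117374.4 bits
ratio = original_size / compressed_size = 149760 / 117374.4 = 1.2759

Compression ratio = 1.2759


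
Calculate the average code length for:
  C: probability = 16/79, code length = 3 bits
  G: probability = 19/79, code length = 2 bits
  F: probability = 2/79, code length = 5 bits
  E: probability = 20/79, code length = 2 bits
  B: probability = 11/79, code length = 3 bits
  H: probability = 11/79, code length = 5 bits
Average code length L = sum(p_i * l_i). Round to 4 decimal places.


Weighted contributions p_i * l_i:
  C: (16/79) * 3 = 48/79
  G: (19/79) * 2 = 38/79
  F: (2/79) * 5 = 10/79
  E: (20/79) * 2 = 40/79
  B: (11/79) * 3 = 33/79
  H: (11/79) * 5 = 55/79
Sum = (48 + 38 + 10 + 40 + 33 + 55)/79 = 224/79

L = 224/79 = 2.8354 bits/symbol


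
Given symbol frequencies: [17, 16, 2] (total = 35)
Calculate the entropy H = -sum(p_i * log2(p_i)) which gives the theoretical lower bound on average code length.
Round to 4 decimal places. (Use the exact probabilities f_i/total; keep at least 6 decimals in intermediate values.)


Per-symbol terms -p_i * log2(p_i) with p_i = f_i/35:
  p = 17/35 = 0.485714: log2(p) = -1.041820, -p*log2(p) = 0.506027
  p = 16/35 = 0.457143: log2(p) = -1.129283, -p*log2(p) = 0.516244
  p = 2/35 = 0.057143: log2(p) = -4.129283, -p*log2(p) = 0.235959
H = 0.506027 + 0.516244 + 0.235959 = 1.258230

H = 1.2582 bits/symbol


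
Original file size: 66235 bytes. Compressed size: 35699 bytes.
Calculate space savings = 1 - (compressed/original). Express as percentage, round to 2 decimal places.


ratio = compressed/original = 35699/66235 = 0.538975
savings = 1 - ratio = 1 - 0.538975 = 0.461025
as a percentage: 0.461025 * 100 = 46.1%

Space savings = 1 - 35699/66235 = 46.1%


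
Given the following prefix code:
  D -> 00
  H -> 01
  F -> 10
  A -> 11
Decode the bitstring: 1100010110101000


Decoding step by step:
Bits 11 -> A
Bits 00 -> D
Bits 01 -> H
Bits 01 -> H
Bits 10 -> F
Bits 10 -> F
Bits 10 -> F
Bits 00 -> D


Decoded message: ADHHFFFD


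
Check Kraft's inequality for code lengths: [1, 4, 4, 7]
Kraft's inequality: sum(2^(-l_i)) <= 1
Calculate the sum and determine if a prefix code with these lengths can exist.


Sum = 2^(-1) + 2^(-4) + 2^(-4) + 2^(-7)
    = 0.5 + 0.0625 + 0.0625 + 0.0078125
    = 81/128 = 0.6328125
Since 0.6328125 <= 1, Kraft's inequality IS satisfied.
A prefix code with these lengths CAN exist.

Kraft sum = 0.6328125. Satisfied.


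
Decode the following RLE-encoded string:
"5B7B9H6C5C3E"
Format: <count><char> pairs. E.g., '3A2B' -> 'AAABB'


Expanding each <count><char> pair:
  5B -> 'BBBBB'
  7B -> 'BBBBBBB'
  9H -> 'HHHHHHHHH'
  6C -> 'CCCCCC'
  5C -> 'CCCCC'
  3E -> 'EEE'

Decoded = BBBBBBBBBBBBHHHHHHHHHCCCCCCCCCCCEEE


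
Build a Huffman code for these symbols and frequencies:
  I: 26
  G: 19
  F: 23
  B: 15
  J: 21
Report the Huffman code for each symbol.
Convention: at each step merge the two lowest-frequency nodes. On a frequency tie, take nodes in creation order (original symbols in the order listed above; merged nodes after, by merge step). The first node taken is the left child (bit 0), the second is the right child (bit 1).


Huffman tree construction:
Step 1: Merge B(15) + G(19) = 34
Step 2: Merge J(21) + F(23) = 44
Step 3: Merge I(26) + (B+G)(34) = 60
Step 4: Merge (J+F)(44) + (I+(B+G))(60) = 104
Read each symbol's code off the tree from the root (left child = 0, right child = 1).

Codes:
  I: 10 (length 2)
  G: 111 (length 3)
  F: 01 (length 2)
  B: 110 (length 3)
  J: 00 (length 2)
Average code length: 242/104 = 2.3269 bits/symbol


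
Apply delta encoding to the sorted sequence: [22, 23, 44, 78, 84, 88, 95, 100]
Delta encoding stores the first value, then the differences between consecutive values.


First value: 22
Deltas:
  23 - 22 = 1
  44 - 23 = 21
  78 - 44 = 34
  84 - 78 = 6
  88 - 84 = 4
  95 - 88 = 7
  100 - 95 = 5


Delta encoded: [22, 1, 21, 34, 6, 4, 7, 5]


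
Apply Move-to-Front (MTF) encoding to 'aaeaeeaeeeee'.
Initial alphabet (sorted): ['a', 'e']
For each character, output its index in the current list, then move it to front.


MTF encoding:
'a': index 0 in ['a', 'e'] -> ['a', 'e']
'a': index 0 in ['a', 'e'] -> ['a', 'e']
'e': index 1 in ['a', 'e'] -> ['e', 'a']
'a': index 1 in ['e', 'a'] -> ['a', 'e']
'e': index 1 in ['a', 'e'] -> ['e', 'a']
'e': index 0 in ['e', 'a'] -> ['e', 'a']
'a': index 1 in ['e', 'a'] -> ['a', 'e']
'e': index 1 in ['a', 'e'] -> ['e', 'a']
'e': index 0 in ['e', 'a'] -> ['e', 'a']
'e': index 0 in ['e', 'a'] -> ['e', 'a']
'e': index 0 in ['e', 'a'] -> ['e', 'a']
'e': index 0 in ['e', 'a'] -> ['e', 'a']


Output: [0, 0, 1, 1, 1, 0, 1, 1, 0, 0, 0, 0]


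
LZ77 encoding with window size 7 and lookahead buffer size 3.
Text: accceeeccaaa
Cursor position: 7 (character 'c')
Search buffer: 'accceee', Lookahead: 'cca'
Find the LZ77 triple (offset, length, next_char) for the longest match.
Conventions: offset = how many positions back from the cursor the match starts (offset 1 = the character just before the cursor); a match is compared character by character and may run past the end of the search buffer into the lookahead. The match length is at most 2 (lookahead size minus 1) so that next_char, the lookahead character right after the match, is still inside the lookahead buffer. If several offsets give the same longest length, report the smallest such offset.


Try each offset into the search buffer:
  offset=1 (pos 6, char 'e'): match length 0
  offset=2 (pos 5, char 'e'): match length 0
  offset=3 (pos 4, char 'e'): match length 0
  offset=4 (pos 3, char 'c'): match length 1
  offset=5 (pos 2, char 'c'): match length 2
  offset=6 (pos 1, char 'c'): match length 2
  offset=7 (pos 0, char 'a'): match length 0
Longest match has length 2, found at offsets 5, 6; take the smallest, offset 5.
next_char = character at position 7 + 2 = 9 -> 'a'

Best match: offset=5, length=2 (matching 'cc' starting at position 2)
LZ77 triple: (5, 2, 'a')


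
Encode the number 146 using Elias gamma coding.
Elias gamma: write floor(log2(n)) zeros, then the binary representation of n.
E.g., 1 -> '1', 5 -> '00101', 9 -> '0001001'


num_bits = floor(log2(146)) + 1 = 8
leading_zeros = num_bits - 1 = 7
binary(146) = 10010010

Elias gamma(146) = '0000000' + '10010010' = 000000010010010 (15 bits)


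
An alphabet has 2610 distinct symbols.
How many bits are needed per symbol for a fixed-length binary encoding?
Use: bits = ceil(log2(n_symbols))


log2(2610) = 11.3498
Bracket: 2^11 = 2048 < 2610 <= 2^12 = 4096
So ceil(log2(2610)) = 12

bits = ceil(log2(2610)) = ceil(11.3498) = 12 bits


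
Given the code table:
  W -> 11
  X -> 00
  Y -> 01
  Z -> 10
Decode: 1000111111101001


Decoding:
10 -> Z
00 -> X
11 -> W
11 -> W
11 -> W
10 -> Z
10 -> Z
01 -> Y


Result: ZXWWWZZY


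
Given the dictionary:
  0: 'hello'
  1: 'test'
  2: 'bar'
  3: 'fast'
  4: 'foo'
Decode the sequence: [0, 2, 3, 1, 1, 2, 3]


Look up each index in the dictionary:
  0 -> 'hello'
  2 -> 'bar'
  3 -> 'fast'
  1 -> 'test'
  1 -> 'test'
  2 -> 'bar'
  3 -> 'fast'

Decoded: "hello bar fast test test bar fast"


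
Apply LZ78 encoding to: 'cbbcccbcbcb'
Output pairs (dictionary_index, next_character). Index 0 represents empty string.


LZ78 encoding steps:
Dictionary: {0: ''}
Step 1: w='' (idx 0), next='c' -> output (0, 'c'), add 'c' as idx 1
Step 2: w='' (idx 0), next='b' -> output (0, 'b'), add 'b' as idx 2
Step 3: w='b' (idx 2), next='c' -> output (2, 'c'), add 'bc' as idx 3
Step 4: w='c' (idx 1), next='c' -> output (1, 'c'), add 'cc' as idx 4
Step 5: w='bc' (idx 3), next='b' -> output (3, 'b'), add 'bcb' as idx 5
Step 6: w='c' (idx 1), next='b' -> output (1, 'b'), add 'cb' as idx 6


Encoded: [(0, 'c'), (0, 'b'), (2, 'c'), (1, 'c'), (3, 'b'), (1, 'b')]


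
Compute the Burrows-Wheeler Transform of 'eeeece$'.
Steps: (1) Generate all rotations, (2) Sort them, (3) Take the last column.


Rotations (sorted):
  0: $eeeece -> last char: e
  1: ce$eeee -> last char: e
  2: e$eeeec -> last char: c
  3: ece$eee -> last char: e
  4: eece$ee -> last char: e
  5: eeece$e -> last char: e
  6: eeeece$ -> last char: $


BWT = eeceee$


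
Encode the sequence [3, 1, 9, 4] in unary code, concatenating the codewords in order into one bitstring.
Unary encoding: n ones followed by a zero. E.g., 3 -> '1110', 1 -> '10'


Encode each number as n ones followed by a terminating 0:
  3 -> 1110 (4 bits)
  1 -> 10 (2 bits)
  9 -> 1111111110 (10 bits)
  4 -> 11110 (5 bits)
Total length = 4 + 2 + 10 + 5 = 21 bits.

Unary([3, 1, 9, 4]) = 111010111111111011110 (21 bits)


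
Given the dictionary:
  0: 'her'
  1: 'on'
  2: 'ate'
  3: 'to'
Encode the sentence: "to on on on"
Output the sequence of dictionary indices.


Look up each word in the dictionary:
  'to' -> 3
  'on' -> 1
  'on' -> 1
  'on' -> 1

Encoded: [3, 1, 1, 1]


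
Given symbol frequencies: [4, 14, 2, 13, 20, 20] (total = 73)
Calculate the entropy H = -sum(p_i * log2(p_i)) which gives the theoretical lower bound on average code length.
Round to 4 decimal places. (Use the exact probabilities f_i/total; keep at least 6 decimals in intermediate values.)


Per-symbol terms -p_i * log2(p_i) with p_i = f_i/73:
  p = 4/73 = 0.054795: log2(p) = -4.189825, -p*log2(p) = 0.229579
  p = 14/73 = 0.191781: log2(p) = -2.382470, -p*log2(p) = 0.456912
  p = 2/73 = 0.027397: log2(p) = -5.189825, -p*log2(p) = 0.142187
  p = 13/73 = 0.178082: log2(p) = -2.489385, -p*log2(p) = 0.443315
  p = 20/73 = 0.273973: log2(p) = -1.867896, -p*log2(p) = 0.511752
  p = 20/73 = 0.273973: log2(p) = -1.867896, -p*log2(p) = 0.511752
H = 0.229579 + 0.456912 + 0.142187 + 0.443315 + 0.511752 + 0.511752 = 2.295497

H = 2.2955 bits/symbol


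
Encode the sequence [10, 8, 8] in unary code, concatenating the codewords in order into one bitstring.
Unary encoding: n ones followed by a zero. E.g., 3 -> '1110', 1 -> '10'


Encode each number as n ones followed by a terminating 0:
  10 -> 11111111110 (11 bits)
  8 -> 111111110 (9 bits)
  8 -> 111111110 (9 bits)
Total length = 11 + 9 + 9 = 29 bits.

Unary([10, 8, 8]) = 11111111110111111110111111110 (29 bits)


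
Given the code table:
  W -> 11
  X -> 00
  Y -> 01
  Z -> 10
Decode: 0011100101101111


Decoding:
00 -> X
11 -> W
10 -> Z
01 -> Y
01 -> Y
10 -> Z
11 -> W
11 -> W


Result: XWZYYZWW


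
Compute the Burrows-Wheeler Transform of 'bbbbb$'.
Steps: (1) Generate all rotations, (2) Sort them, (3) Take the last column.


Rotations (sorted):
  0: $bbbbb -> last char: b
  1: b$bbbb -> last char: b
  2: bb$bbb -> last char: b
  3: bbb$bb -> last char: b
  4: bbbb$b -> last char: b
  5: bbbbb$ -> last char: $


BWT = bbbbb$


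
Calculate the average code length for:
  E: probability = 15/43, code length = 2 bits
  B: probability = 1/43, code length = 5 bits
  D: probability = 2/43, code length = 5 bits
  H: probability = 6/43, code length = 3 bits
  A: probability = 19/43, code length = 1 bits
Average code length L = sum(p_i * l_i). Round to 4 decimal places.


Weighted contributions p_i * l_i:
  E: (15/43) * 2 = 30/43
  B: (1/43) * 5 = 5/43
  D: (2/43) * 5 = 10/43
  H: (6/43) * 3 = 18/43
  A: (19/43) * 1 = 19/43
Sum = (30 + 5 + 10 + 18 + 19)/43 = 82/43

L = 82/43 = 1.9070 bits/symbol


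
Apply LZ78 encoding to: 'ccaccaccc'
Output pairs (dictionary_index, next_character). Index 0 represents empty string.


LZ78 encoding steps:
Dictionary: {0: ''}
Step 1: w='' (idx 0), next='c' -> output (0, 'c'), add 'c' as idx 1
Step 2: w='c' (idx 1), next='a' -> output (1, 'a'), add 'ca' as idx 2
Step 3: w='c' (idx 1), next='c' -> output (1, 'c'), add 'cc' as idx 3
Step 4: w='' (idx 0), next='a' -> output (0, 'a'), add 'a' as idx 4
Step 5: w='cc' (idx 3), next='c' -> output (3, 'c'), add 'ccc' as idx 5


Encoded: [(0, 'c'), (1, 'a'), (1, 'c'), (0, 'a'), (3, 'c')]


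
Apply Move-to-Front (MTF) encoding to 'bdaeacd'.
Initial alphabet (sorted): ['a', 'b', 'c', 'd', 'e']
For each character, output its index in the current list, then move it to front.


MTF encoding:
'b': index 1 in ['a', 'b', 'c', 'd', 'e'] -> ['b', 'a', 'c', 'd', 'e']
'd': index 3 in ['b', 'a', 'c', 'd', 'e'] -> ['d', 'b', 'a', 'c', 'e']
'a': index 2 in ['d', 'b', 'a', 'c', 'e'] -> ['a', 'd', 'b', 'c', 'e']
'e': index 4 in ['a', 'd', 'b', 'c', 'e'] -> ['e', 'a', 'd', 'b', 'c']
'a': index 1 in ['e', 'a', 'd', 'b', 'c'] -> ['a', 'e', 'd', 'b', 'c']
'c': index 4 in ['a', 'e', 'd', 'b', 'c'] -> ['c', 'a', 'e', 'd', 'b']
'd': index 3 in ['c', 'a', 'e', 'd', 'b'] -> ['d', 'c', 'a', 'e', 'b']


Output: [1, 3, 2, 4, 1, 4, 3]


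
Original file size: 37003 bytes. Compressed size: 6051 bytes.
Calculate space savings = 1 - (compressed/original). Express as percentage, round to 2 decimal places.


ratio = compressed/original = 6051/37003 = 0.163527
savings = 1 - ratio = 1 - 0.163527 = 0.836473
as a percentage: 0.836473 * 100 = 83.65%

Space savings = 1 - 6051/37003 = 83.65%


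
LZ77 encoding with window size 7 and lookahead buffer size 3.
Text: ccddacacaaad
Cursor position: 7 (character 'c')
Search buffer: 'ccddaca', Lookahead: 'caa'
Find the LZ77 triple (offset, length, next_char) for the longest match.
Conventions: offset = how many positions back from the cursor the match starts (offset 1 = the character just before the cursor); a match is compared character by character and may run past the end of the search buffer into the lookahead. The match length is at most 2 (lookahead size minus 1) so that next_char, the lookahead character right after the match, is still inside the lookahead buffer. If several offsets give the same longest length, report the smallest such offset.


Try each offset into the search buffer:
  offset=1 (pos 6, char 'a'): match length 0
  offset=2 (pos 5, char 'c'): match length 2
  offset=3 (pos 4, char 'a'): match length 0
  offset=4 (pos 3, char 'd'): match length 0
  offset=5 (pos 2, char 'd'): match length 0
  offset=6 (pos 1, char 'c'): match length 1
  offset=7 (pos 0, char 'c'): match length 1
Longest match has length 2 at offset 2.
next_char = character at position 7 + 2 = 9 -> 'a'

Best match: offset=2, length=2 (matching 'ca' starting at position 5)
LZ77 triple: (2, 2, 'a')


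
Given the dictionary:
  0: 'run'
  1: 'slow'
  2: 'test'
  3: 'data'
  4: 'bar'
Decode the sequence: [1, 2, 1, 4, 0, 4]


Look up each index in the dictionary:
  1 -> 'slow'
  2 -> 'test'
  1 -> 'slow'
  4 -> 'bar'
  0 -> 'run'
  4 -> 'bar'

Decoded: "slow test slow bar run bar"


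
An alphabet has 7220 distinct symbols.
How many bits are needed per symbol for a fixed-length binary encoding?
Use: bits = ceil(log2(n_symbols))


log2(7220) = 12.8178
Bracket: 2^12 = 4096 < 7220 <= 2^13 = 8192
So ceil(log2(7220)) = 13

bits = ceil(log2(7220)) = ceil(12.8178) = 13 bits


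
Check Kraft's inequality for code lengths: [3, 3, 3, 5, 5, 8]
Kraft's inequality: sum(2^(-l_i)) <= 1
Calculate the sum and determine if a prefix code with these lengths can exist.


Sum = 2^(-3) + 2^(-3) + 2^(-3) + 2^(-5) + 2^(-5) + 2^(-8)
    = 0.125 + 0.125 + 0.125 + 0.03125 + 0.03125 + 0.00390625
    = 113/256 = 0.44140625
Since 0.44140625 <= 1, Kraft's inequality IS satisfied.
A prefix code with these lengths CAN exist.

Kraft sum = 0.44140625. Satisfied.


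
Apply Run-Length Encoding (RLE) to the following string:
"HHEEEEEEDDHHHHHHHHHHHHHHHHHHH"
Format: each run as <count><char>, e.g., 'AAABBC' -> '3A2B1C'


Scanning runs left to right:
  i=0: run of 'H' x 2 -> '2H'
  i=2: run of 'E' x 6 -> '6E'
  i=8: run of 'D' x 2 -> '2D'
  i=10: run of 'H' x 19 -> '19H'

RLE = 2H6E2D19H


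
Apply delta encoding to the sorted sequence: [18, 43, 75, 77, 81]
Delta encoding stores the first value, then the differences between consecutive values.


First value: 18
Deltas:
  43 - 18 = 25
  75 - 43 = 32
  77 - 75 = 2
  81 - 77 = 4


Delta encoded: [18, 25, 32, 2, 4]


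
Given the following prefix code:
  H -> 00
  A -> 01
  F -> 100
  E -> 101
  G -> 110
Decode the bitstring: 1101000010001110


Decoding step by step:
Bits 110 -> G
Bits 100 -> F
Bits 00 -> H
Bits 100 -> F
Bits 01 -> A
Bits 110 -> G


Decoded message: GFHFAG


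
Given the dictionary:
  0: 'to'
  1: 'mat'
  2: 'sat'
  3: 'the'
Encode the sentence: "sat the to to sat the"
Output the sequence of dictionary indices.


Look up each word in the dictionary:
  'sat' -> 2
  'the' -> 3
  'to' -> 0
  'to' -> 0
  'sat' -> 2
  'the' -> 3

Encoded: [2, 3, 0, 0, 2, 3]


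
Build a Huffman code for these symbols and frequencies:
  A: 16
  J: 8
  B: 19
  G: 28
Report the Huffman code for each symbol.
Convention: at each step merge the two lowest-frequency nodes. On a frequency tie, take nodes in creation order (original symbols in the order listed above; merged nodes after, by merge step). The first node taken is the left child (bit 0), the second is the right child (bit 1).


Huffman tree construction:
Step 1: Merge J(8) + A(16) = 24
Step 2: Merge B(19) + (J+A)(24) = 43
Step 3: Merge G(28) + (B+(J+A))(43) = 71
Read each symbol's code off the tree from the root (left child = 0, right child = 1).

Codes:
  A: 111 (length 3)
  J: 110 (length 3)
  B: 10 (length 2)
  G: 0 (length 1)
Average code length: 138/71 = 1.9437 bits/symbol


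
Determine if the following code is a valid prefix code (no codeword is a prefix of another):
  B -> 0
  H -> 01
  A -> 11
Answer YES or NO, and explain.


Checking each pair (does one codeword prefix another?):
  B='0' vs H='01': prefix -- VIOLATION

NO -- this is NOT a valid prefix code. B (0) is a prefix of H (01).


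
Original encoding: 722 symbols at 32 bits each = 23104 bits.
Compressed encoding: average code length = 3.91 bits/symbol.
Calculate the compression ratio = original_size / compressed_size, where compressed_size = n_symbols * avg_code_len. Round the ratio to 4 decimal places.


original_size = n_symbols * orig_bits = 722 * 32 = 23104 bits
compressed_size = n_symbols * avg_code_len = 722 * 3.91 = 2823.02 bits
ratio = original_size / compressed_size = 23104 / 2823.02 = 8.1841

Compression ratio = 8.1841


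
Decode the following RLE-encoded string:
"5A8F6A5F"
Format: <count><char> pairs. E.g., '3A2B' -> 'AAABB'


Expanding each <count><char> pair:
  5A -> 'AAAAA'
  8F -> 'FFFFFFFF'
  6A -> 'AAAAAA'
  5F -> 'FFFFF'

Decoded = AAAAAFFFFFFFFAAAAAAFFFFF


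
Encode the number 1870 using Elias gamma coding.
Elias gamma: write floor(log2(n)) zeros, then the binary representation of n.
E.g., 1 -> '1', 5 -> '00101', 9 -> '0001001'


num_bits = floor(log2(1870)) + 1 = 11
leading_zeros = num_bits - 1 = 10
binary(1870) = 11101001110

Elias gamma(1870) = '0000000000' + '11101001110' = 000000000011101001110 (21 bits)


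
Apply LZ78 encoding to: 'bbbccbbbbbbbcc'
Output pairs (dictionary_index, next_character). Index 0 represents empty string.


LZ78 encoding steps:
Dictionary: {0: ''}
Step 1: w='' (idx 0), next='b' -> output (0, 'b'), add 'b' as idx 1
Step 2: w='b' (idx 1), next='b' -> output (1, 'b'), add 'bb' as idx 2
Step 3: w='' (idx 0), next='c' -> output (0, 'c'), add 'c' as idx 3
Step 4: w='c' (idx 3), next='b' -> output (3, 'b'), add 'cb' as idx 4
Step 5: w='bb' (idx 2), next='b' -> output (2, 'b'), add 'bbb' as idx 5
Step 6: w='bbb' (idx 5), next='c' -> output (5, 'c'), add 'bbbc' as idx 6
Step 7: w='c' (idx 3), end of input -> output (3, '')


Encoded: [(0, 'b'), (1, 'b'), (0, 'c'), (3, 'b'), (2, 'b'), (5, 'c'), (3, '')]


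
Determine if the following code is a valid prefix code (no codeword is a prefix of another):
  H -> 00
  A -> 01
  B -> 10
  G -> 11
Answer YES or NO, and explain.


Checking each pair (does one codeword prefix another?):
  H='00' vs A='01': no prefix
  H='00' vs B='10': no prefix
  H='00' vs G='11': no prefix
  A='01' vs H='00': no prefix
  A='01' vs B='10': no prefix
  A='01' vs G='11': no prefix
  B='10' vs H='00': no prefix
  B='10' vs A='01': no prefix
  B='10' vs G='11': no prefix
  G='11' vs H='00': no prefix
  G='11' vs A='01': no prefix
  G='11' vs B='10': no prefix
No violation found over all pairs.

YES -- this is a valid prefix code. No codeword is a prefix of any other codeword.


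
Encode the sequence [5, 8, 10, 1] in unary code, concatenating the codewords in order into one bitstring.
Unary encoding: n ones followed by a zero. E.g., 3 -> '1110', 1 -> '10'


Encode each number as n ones followed by a terminating 0:
  5 -> 111110 (6 bits)
  8 -> 111111110 (9 bits)
  10 -> 11111111110 (11 bits)
  1 -> 10 (2 bits)
Total length = 6 + 9 + 11 + 2 = 28 bits.

Unary([5, 8, 10, 1]) = 1111101111111101111111111010 (28 bits)


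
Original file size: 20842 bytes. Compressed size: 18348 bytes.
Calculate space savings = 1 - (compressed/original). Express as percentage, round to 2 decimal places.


ratio = compressed/original = 18348/20842 = 0.880338
savings = 1 - ratio = 1 - 0.880338 = 0.119662
as a percentage: 0.119662 * 100 = 11.97%

Space savings = 1 - 18348/20842 = 11.97%


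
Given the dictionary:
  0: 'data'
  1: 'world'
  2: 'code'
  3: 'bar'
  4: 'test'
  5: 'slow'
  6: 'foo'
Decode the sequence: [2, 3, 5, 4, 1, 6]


Look up each index in the dictionary:
  2 -> 'code'
  3 -> 'bar'
  5 -> 'slow'
  4 -> 'test'
  1 -> 'world'
  6 -> 'foo'

Decoded: "code bar slow test world foo"


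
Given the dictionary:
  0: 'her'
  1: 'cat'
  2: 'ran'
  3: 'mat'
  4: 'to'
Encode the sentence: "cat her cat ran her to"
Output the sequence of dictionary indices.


Look up each word in the dictionary:
  'cat' -> 1
  'her' -> 0
  'cat' -> 1
  'ran' -> 2
  'her' -> 0
  'to' -> 4

Encoded: [1, 0, 1, 2, 0, 4]
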